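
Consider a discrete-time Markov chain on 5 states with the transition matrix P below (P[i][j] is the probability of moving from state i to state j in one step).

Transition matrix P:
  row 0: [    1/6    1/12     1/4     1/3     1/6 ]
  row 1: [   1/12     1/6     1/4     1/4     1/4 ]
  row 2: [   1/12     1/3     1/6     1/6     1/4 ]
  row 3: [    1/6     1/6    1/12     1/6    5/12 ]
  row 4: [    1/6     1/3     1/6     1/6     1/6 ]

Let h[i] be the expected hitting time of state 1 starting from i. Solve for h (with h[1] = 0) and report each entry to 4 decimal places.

h = [4.8516, 0.0000, 3.7142, 4.4426, 3.8017]

First-step conditioning: h[1] = 0; for i ≠ 1, h[i] = 1 + Σ_k P[i][k]·h[k].
  h[0] = 1 + 1/6·h[0] + 1/4·h[2] + 1/3·h[3] + 1/6·h[4]
  h[2] = 1 + 1/12·h[0] + 1/6·h[2] + 1/6·h[3] + 1/4·h[4]
  h[3] = 1 + 1/6·h[0] + 1/12·h[2] + 1/6·h[3] + 5/12·h[4]
  h[4] = 1 + 1/6·h[0] + 1/6·h[2] + 1/6·h[3] + 1/6·h[4]
Solving the 4×4 linear system over states ≠ 1 gives exactly h = [13308/2743, 0, 10188/2743, 12186/2743, 10428/2743] (h[1] = 0 is the target).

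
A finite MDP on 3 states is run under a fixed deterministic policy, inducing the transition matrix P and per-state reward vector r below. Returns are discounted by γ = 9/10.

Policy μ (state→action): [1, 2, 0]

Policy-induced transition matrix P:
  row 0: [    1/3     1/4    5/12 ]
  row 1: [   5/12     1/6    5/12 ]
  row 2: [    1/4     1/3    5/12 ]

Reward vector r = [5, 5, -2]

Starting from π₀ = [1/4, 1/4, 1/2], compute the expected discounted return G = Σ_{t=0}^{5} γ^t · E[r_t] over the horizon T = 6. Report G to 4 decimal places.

t=0: π = [0.2500, 0.2500, 0.5000], E[r] = 1.5000, γ^t·E[r] = 1.500000, running G = 1.500000
t=1: π = [0.3125, 0.2708, 0.4167], E[r] = 2.0833, γ^t·E[r] = 1.875000, running G = 3.375000
t=2: π = [0.3212, 0.2622, 0.4167], E[r] = 2.0833, γ^t·E[r] = 1.687500, running G = 5.062500
t=3: π = [0.3205, 0.2629, 0.4167], E[r] = 2.0833, γ^t·E[r] = 1.518750, running G = 6.581250
t=4: π = [0.3205, 0.2628, 0.4167], E[r] = 2.0833, γ^t·E[r] = 1.366875, running G = 7.948125
t=5: π = [0.3205, 0.2628, 0.4167], E[r] = 2.0833, γ^t·E[r] = 1.230188, running G = 9.178313

G = 9.1783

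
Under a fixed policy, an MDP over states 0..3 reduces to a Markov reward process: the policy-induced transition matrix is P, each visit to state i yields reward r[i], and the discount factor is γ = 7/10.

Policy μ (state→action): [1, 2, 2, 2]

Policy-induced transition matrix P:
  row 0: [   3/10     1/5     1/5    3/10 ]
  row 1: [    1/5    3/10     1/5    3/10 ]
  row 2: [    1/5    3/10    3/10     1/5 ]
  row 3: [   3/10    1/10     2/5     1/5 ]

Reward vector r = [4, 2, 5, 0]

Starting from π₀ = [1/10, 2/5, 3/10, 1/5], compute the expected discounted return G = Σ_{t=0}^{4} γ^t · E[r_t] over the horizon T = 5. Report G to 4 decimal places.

G = 7.6799

t=0: π = [0.1000, 0.4000, 0.3000, 0.2000], E[r] = 2.7000, γ^t·E[r] = 2.700000, running G = 2.700000
t=1: π = [0.2300, 0.2500, 0.2700, 0.2500], E[r] = 2.7700, γ^t·E[r] = 1.939000, running G = 4.639000
t=2: π = [0.2480, 0.2270, 0.2770, 0.2480], E[r] = 2.8310, γ^t·E[r] = 1.387190, running G = 6.026190
t=3: π = [0.2496, 0.2256, 0.2773, 0.2475], E[r] = 2.8361, γ^t·E[r] = 0.972782, running G = 6.998972
t=4: π = [0.2497, 0.2255, 0.2772, 0.2475], E[r] = 2.8361, γ^t·E[r] = 0.680940, running G = 7.679913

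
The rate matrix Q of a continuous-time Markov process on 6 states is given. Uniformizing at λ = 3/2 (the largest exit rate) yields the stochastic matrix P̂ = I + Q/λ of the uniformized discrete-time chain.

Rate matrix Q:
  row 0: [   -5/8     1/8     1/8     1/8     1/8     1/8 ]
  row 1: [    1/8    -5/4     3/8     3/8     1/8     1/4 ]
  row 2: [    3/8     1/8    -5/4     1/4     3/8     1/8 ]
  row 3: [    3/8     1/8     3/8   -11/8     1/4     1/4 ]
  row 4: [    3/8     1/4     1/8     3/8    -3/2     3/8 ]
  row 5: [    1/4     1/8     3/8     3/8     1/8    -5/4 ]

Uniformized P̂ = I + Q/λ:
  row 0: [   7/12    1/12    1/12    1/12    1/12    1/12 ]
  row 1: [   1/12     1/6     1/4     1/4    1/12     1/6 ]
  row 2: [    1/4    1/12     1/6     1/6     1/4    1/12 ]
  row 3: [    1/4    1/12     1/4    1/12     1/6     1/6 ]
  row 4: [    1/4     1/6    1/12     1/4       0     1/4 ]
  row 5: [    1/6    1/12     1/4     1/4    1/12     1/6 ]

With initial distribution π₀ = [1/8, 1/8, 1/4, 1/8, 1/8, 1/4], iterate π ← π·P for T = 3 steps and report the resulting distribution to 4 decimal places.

π = [0.3225, 0.1019, 0.1651, 0.1581, 0.1155, 0.1370]

t=0: π = [0.1250, 0.1250, 0.2500, 0.1250, 0.1250, 0.2500]
t=1: π = [0.2500, 0.1042, 0.1875, 0.1875, 0.1250, 0.1458]
t=2: π = [0.3038, 0.1024, 0.1719, 0.1615, 0.1198, 0.1406]
t=3: π = [0.3225, 0.1019, 0.1651, 0.1581, 0.1155, 0.1370]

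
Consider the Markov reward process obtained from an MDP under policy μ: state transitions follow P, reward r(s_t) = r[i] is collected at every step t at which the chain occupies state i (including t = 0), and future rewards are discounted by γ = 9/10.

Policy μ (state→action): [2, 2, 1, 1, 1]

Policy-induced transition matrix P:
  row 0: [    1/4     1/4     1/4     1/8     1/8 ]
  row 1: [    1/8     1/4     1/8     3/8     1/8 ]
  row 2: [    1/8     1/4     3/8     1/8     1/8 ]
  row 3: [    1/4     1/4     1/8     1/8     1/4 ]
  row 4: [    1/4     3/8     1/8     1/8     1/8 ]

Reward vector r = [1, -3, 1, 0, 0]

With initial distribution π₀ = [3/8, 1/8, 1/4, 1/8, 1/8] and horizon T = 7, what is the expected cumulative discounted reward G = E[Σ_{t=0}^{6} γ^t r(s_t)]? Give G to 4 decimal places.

t=0: π = [0.3750, 0.1250, 0.2500, 0.1250, 0.1250], E[r] = 0.2500, γ^t·E[r] = 0.250000, running G = 0.250000
t=1: π = [0.2031, 0.2656, 0.2344, 0.1563, 0.1406], E[r] = -0.3594, γ^t·E[r] = -0.323438, running G = -0.073438
t=2: π = [0.1875, 0.2676, 0.2090, 0.1914, 0.1445], E[r] = -0.4063, γ^t·E[r] = -0.329063, running G = -0.402500
t=3: π = [0.1904, 0.2681, 0.2007, 0.1919, 0.1489], E[r] = -0.4131, γ^t·E[r] = -0.301140, running G = -0.703640
t=4: π = [0.1914, 0.2686, 0.1990, 0.1920, 0.1490], E[r] = -0.4155, γ^t·E[r] = -0.272587, running G = -0.976227
t=5: π = [0.1916, 0.2686, 0.1987, 0.1922, 0.1490], E[r] = -0.4156, γ^t·E[r] = -0.245437, running G = -1.221664
t=6: π = [0.1916, 0.2686, 0.1986, 0.1922, 0.1490], E[r] = -0.4157, γ^t·E[r] = -0.220907, running G = -1.442571

G = -1.4426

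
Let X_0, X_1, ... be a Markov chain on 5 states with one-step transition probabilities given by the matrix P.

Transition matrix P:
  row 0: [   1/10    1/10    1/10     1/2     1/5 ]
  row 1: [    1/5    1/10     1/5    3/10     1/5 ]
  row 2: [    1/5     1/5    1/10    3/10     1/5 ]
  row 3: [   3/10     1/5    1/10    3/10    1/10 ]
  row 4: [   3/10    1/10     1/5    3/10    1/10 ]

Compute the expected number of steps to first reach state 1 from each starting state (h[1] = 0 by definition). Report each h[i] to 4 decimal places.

First-step conditioning: h[1] = 0; for i ≠ 1, h[i] = 1 + Σ_k P[i][k]·h[k].
  h[0] = 1 + 1/10·h[0] + 1/10·h[2] + 1/2·h[3] + 1/5·h[4]
  h[2] = 1 + 1/5·h[0] + 1/10·h[2] + 3/10·h[3] + 1/5·h[4]
  h[3] = 1 + 3/10·h[0] + 1/10·h[2] + 3/10·h[3] + 1/10·h[4]
  h[4] = 1 + 3/10·h[0] + 1/5·h[2] + 3/10·h[3] + 1/10·h[4]
Solving the 4×4 linear system over states ≠ 1 gives exactly h = [12980/1931, 0, 11900/1931, 11890/1931, 13080/1931] (h[1] = 0 is the target).

h = [6.7219, 0.0000, 6.1626, 6.1574, 6.7737]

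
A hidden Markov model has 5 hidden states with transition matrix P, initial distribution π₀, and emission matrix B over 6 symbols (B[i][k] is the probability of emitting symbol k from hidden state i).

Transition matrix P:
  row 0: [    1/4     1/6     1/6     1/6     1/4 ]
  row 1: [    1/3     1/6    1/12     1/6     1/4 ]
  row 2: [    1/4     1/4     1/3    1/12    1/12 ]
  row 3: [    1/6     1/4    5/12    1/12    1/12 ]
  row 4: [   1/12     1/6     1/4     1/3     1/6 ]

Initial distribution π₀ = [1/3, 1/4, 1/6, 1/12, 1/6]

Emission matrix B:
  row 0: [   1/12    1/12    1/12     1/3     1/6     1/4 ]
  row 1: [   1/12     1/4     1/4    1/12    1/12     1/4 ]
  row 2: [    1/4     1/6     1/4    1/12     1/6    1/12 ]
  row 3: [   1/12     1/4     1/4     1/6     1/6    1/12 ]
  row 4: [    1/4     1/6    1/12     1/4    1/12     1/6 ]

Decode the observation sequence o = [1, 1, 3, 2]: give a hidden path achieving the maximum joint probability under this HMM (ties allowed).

t=0: δ = [2.778e-02, 6.250e-02, 2.778e-02, 2.083e-02, 2.778e-02]  (obs o_0=1)
t=1: δ = [1.736e-03, 2.604e-03, 1.543e-03, 2.604e-03, 2.604e-03]  ψ = [1, 1, 2, 1, 1]  (obs o_1=1)
t=2: δ = [2.894e-04, 5.425e-05, 9.042e-05, 1.447e-04, 1.628e-04]  ψ = [1, 3, 3, 4, 1]  (obs o_2=3)
t=3: δ = [6.028e-06, 1.206e-05, 1.507e-05, 1.356e-05, 6.028e-06]  ψ = [0, 0, 3, 4, 0]  (obs o_3=2)
backtrack: best end state = 2; path = [1, 4, 3, 2]

path = [1, 4, 3, 2]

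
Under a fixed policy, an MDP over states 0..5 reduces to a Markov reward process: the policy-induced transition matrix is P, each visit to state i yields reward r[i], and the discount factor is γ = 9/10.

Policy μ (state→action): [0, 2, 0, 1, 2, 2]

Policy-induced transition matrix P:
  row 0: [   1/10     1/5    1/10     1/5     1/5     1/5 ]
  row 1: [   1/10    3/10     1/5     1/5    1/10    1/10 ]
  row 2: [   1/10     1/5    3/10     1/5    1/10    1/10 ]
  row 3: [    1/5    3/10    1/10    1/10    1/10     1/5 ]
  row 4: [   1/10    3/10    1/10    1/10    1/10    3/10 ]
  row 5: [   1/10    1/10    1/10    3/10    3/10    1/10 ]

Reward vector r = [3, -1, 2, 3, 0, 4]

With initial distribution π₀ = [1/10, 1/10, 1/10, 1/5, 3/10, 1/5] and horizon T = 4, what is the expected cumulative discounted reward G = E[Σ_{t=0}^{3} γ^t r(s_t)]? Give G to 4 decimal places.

G = 5.7637

t=0: π = [0.1000, 0.1000, 0.1000, 0.2000, 0.3000, 0.2000], E[r] = 1.8000, γ^t·E[r] = 1.800000, running G = 1.800000
t=1: π = [0.1200, 0.2400, 0.1300, 0.1700, 0.1500, 0.1900], E[r] = 1.6500, γ^t·E[r] = 1.485000, running G = 3.285000
t=2: π = [0.1170, 0.2370, 0.1500, 0.1870, 0.1500, 0.1590], E[r] = 1.6110, γ^t·E[r] = 1.304910, running G = 4.589910
t=3: π = [0.1187, 0.2415, 0.1537, 0.1822, 0.1435, 0.1604], E[r] = 1.6102, γ^t·E[r] = 1.173836, running G = 5.763746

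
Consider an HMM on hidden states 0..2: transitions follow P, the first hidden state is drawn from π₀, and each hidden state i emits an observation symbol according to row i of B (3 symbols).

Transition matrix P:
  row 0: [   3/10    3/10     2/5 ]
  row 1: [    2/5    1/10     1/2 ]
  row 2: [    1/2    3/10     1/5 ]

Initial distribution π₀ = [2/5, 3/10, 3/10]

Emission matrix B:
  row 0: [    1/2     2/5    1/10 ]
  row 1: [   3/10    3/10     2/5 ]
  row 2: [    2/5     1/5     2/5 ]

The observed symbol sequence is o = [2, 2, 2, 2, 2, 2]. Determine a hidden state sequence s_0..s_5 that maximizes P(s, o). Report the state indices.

path = [1, 2, 1, 2, 1, 2]

t=0: δ = [4.000e-02, 1.200e-01, 1.200e-01]  (obs o_0=2)
t=1: δ = [6.000e-03, 1.440e-02, 2.400e-02]  ψ = [2, 2, 1]  (obs o_1=2)
t=2: δ = [1.200e-03, 2.880e-03, 2.880e-03]  ψ = [2, 2, 1]  (obs o_2=2)
t=3: δ = [1.440e-04, 3.456e-04, 5.760e-04]  ψ = [2, 2, 1]  (obs o_3=2)
t=4: δ = [2.880e-05, 6.912e-05, 6.912e-05]  ψ = [2, 2, 1]  (obs o_4=2)
t=5: δ = [3.456e-06, 8.294e-06, 1.382e-05]  ψ = [2, 2, 1]  (obs o_5=2)
backtrack: best end state = 2; path = [1, 2, 1, 2, 1, 2]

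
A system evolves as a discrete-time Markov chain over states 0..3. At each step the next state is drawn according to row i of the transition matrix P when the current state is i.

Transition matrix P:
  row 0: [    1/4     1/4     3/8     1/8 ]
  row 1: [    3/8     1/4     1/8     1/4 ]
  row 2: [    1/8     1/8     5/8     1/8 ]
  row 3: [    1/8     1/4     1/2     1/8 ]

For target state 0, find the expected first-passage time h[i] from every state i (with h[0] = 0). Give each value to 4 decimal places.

First-step conditioning: h[0] = 0; for i ≠ 0, h[i] = 1 + Σ_k P[i][k]·h[k].
  h[1] = 1 + 1/4·h[1] + 1/8·h[2] + 1/4·h[3]
  h[2] = 1 + 1/8·h[1] + 5/8·h[2] + 1/8·h[3]
  h[3] = 1 + 1/4·h[1] + 1/2·h[2] + 1/8·h[3]
Solving the 3×3 linear system over states ≠ 0 gives exactly h = [0, 312/73, 440/73, 424/73] (h[0] = 0 is the target).

h = [0.0000, 4.2740, 6.0274, 5.8082]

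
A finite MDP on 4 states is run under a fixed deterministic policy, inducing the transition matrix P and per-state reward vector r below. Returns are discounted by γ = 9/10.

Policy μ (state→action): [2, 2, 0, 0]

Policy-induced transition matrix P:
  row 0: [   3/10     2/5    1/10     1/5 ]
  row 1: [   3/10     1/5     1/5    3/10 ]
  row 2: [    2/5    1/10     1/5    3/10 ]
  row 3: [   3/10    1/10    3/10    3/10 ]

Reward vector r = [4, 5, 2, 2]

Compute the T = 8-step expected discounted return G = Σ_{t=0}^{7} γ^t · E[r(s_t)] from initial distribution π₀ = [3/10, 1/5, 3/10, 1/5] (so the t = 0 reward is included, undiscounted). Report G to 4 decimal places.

t=0: π = [0.3000, 0.2000, 0.3000, 0.2000], E[r] = 3.2000, γ^t·E[r] = 3.200000, running G = 3.200000
t=1: π = [0.3300, 0.2100, 0.1900, 0.2700], E[r] = 3.2900, γ^t·E[r] = 2.961000, running G = 6.161000
t=2: π = [0.3190, 0.2200, 0.1940, 0.2670], E[r] = 3.2980, γ^t·E[r] = 2.671380, running G = 8.832380
t=3: π = [0.3194, 0.2177, 0.1948, 0.2681], E[r] = 3.2919, γ^t·E[r] = 2.399795, running G = 11.232175
t=4: π = [0.3195, 0.2176, 0.1949, 0.2681], E[r] = 3.2917, γ^t·E[r] = 2.159704, running G = 13.391879
t=5: π = [0.3195, 0.2176, 0.1949, 0.2681], E[r] = 3.2918, γ^t·E[r] = 1.943765, running G = 15.335644
t=6: π = [0.3195, 0.2176, 0.1949, 0.2681], E[r] = 3.2918, γ^t·E[r] = 1.749393, running G = 17.085037
t=7: π = [0.3195, 0.2176, 0.1949, 0.2681], E[r] = 3.2918, γ^t·E[r] = 1.574453, running G = 18.659490

G = 18.6595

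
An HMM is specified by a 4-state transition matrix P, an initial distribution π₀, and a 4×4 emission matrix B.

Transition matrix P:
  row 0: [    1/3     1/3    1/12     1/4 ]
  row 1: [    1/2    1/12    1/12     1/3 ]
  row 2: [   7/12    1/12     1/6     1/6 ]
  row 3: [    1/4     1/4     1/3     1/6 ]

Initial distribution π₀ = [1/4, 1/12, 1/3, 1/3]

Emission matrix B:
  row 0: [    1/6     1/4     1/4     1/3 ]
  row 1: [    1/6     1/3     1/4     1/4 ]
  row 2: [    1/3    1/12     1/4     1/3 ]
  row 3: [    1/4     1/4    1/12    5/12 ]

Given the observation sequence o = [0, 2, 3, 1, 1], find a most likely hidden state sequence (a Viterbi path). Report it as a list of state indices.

path = [2, 0, 0, 1, 0]

t=0: δ = [4.167e-02, 1.389e-02, 1.111e-01, 8.333e-02]  (obs o_0=0)
t=1: δ = [1.620e-02, 5.208e-03, 6.944e-03, 1.543e-03]  ψ = [2, 3, 3, 2]  (obs o_1=2)
t=2: δ = [1.800e-03, 1.350e-03, 4.501e-04, 1.688e-03]  ψ = [0, 0, 0, 0]  (obs o_2=3)
t=3: δ = [1.688e-04, 2.000e-04, 4.689e-05, 1.125e-04]  ψ = [1, 0, 3, 0]  (obs o_3=1)
t=4: δ = [2.501e-05, 1.875e-05, 3.126e-06, 1.667e-05]  ψ = [1, 0, 3, 1]  (obs o_4=1)
backtrack: best end state = 0; path = [2, 0, 0, 1, 0]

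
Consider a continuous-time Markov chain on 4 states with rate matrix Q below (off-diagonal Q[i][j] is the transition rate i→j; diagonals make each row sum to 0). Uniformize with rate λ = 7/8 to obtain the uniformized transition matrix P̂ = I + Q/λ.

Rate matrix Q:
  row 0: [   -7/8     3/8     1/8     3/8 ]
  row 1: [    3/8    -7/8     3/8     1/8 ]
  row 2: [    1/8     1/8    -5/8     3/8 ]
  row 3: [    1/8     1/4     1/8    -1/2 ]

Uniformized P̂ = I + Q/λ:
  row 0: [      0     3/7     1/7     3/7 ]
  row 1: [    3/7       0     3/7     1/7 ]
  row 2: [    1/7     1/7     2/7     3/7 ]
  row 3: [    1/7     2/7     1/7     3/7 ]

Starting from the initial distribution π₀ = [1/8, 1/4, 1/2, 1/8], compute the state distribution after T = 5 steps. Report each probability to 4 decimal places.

π = [0.1797, 0.2149, 0.2389, 0.3664]

t=0: π = [0.1250, 0.2500, 0.5000, 0.1250]
t=1: π = [0.1964, 0.1607, 0.2857, 0.3571]
t=2: π = [0.1607, 0.2270, 0.2296, 0.3827]
t=3: π = [0.1848, 0.2110, 0.2405, 0.3637]
t=4: π = [0.1767, 0.2175, 0.2375, 0.3683]
t=5: π = [0.1797, 0.2149, 0.2389, 0.3664]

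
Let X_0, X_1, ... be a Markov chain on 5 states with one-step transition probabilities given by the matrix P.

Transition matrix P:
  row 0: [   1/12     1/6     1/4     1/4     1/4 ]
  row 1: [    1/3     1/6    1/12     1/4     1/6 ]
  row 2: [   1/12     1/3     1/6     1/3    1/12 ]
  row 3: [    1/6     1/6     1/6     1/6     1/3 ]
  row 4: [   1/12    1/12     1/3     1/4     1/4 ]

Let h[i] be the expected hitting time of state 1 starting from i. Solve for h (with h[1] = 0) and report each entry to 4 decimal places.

First-step conditioning: h[1] = 0; for i ≠ 1, h[i] = 1 + Σ_k P[i][k]·h[k].
  h[0] = 1 + 1/12·h[0] + 1/4·h[2] + 1/4·h[3] + 1/4·h[4]
  h[2] = 1 + 1/12·h[0] + 1/6·h[2] + 1/3·h[3] + 1/12·h[4]
  h[3] = 1 + 1/6·h[0] + 1/6·h[2] + 1/6·h[3] + 1/3·h[4]
  h[4] = 1 + 1/12·h[0] + 1/3·h[2] + 1/4·h[3] + 1/4·h[4]
Solving the 4×4 linear system over states ≠ 1 gives exactly h = [12390/2299, 0, 10368/2299, 12612/2299, 13254/2299] (h[1] = 0 is the target).

h = [5.3893, 0.0000, 4.5098, 5.4859, 5.7651]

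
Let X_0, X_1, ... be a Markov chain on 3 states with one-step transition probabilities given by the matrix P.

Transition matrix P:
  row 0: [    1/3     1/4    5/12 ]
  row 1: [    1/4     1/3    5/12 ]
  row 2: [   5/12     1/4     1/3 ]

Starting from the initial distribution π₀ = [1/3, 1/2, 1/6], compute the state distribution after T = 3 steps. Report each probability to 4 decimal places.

t=0: π = [0.3333, 0.5000, 0.1667]
t=1: π = [0.3056, 0.2917, 0.4028]
t=2: π = [0.3426, 0.2743, 0.3831]
t=3: π = [0.3424, 0.2729, 0.3847]

π = [0.3424, 0.2729, 0.3847]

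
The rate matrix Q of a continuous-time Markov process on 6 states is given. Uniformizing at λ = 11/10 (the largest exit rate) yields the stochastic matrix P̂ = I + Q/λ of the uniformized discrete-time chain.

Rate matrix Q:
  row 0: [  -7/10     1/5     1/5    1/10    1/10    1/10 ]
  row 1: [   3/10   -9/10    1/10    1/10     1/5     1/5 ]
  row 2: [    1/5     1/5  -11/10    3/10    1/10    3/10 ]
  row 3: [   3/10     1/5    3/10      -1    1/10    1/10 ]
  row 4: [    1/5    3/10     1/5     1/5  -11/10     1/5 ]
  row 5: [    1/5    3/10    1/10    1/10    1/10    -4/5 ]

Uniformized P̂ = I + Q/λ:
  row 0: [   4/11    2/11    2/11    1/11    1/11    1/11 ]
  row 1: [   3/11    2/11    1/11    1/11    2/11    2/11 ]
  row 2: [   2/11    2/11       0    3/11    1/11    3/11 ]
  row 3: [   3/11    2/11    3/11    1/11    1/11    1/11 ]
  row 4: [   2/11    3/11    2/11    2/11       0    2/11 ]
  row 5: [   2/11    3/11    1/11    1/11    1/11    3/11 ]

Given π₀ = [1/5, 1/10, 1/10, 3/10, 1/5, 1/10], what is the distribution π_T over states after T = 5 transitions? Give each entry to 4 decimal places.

π = [0.2590, 0.2069, 0.1341, 0.1244, 0.1006, 0.1750]

t=0: π = [0.2000, 0.1000, 0.1000, 0.3000, 0.2000, 0.1000]
t=1: π = [0.2545, 0.2091, 0.1727, 0.1273, 0.0818, 0.1545]
t=2: π = [0.2587, 0.2033, 0.1289, 0.1298, 0.1025, 0.1769]
t=3: π = [0.2591, 0.2072, 0.1356, 0.1237, 0.1001, 0.1743]
t=4: π = [0.2590, 0.2068, 0.1337, 0.1247, 0.1006, 0.1752]
t=5: π = [0.2590, 0.2069, 0.1341, 0.1244, 0.1006, 0.1750]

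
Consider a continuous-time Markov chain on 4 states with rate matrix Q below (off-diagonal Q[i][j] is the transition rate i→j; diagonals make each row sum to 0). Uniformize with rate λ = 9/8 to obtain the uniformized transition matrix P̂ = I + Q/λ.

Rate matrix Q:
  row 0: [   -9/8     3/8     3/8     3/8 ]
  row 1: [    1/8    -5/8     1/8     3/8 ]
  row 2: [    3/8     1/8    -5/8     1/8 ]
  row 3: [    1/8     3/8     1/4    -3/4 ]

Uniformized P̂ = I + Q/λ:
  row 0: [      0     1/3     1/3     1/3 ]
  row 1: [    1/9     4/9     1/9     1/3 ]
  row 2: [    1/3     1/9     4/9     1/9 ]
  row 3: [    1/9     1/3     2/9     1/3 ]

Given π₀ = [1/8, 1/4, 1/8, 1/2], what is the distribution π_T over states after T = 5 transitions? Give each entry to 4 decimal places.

t=0: π = [0.1250, 0.2500, 0.1250, 0.5000]
t=1: π = [0.1250, 0.3333, 0.2361, 0.3056]
t=2: π = [0.1497, 0.3179, 0.2515, 0.2809]
t=3: π = [0.1504, 0.3128, 0.2594, 0.2774]
t=4: π = [0.1521, 0.3104, 0.2618, 0.2757]
t=5: π = [0.1524, 0.3096, 0.2628, 0.2751]

π = [0.1524, 0.3096, 0.2628, 0.2751]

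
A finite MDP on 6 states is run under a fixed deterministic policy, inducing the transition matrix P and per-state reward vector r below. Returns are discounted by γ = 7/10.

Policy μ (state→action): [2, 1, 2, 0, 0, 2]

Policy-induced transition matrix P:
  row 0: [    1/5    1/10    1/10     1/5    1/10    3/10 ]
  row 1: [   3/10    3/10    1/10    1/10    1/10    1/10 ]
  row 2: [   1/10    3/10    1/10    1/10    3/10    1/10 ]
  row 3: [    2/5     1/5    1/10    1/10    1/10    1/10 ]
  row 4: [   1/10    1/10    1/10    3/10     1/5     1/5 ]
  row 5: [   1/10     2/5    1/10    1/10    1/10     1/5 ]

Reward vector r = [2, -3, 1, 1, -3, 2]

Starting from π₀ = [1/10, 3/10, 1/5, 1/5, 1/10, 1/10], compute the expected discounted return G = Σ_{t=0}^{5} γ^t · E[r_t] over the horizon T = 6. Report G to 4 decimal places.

t=0: π = [0.1000, 0.3000, 0.2000, 0.2000, 0.1000, 0.1000], E[r] = -0.4000, γ^t·E[r] = -0.400000, running G = -0.400000
t=1: π = [0.2300, 0.2500, 0.1000, 0.1300, 0.1500, 0.1400], E[r] = -0.2300, γ^t·E[r] = -0.161000, running G = -0.561000
t=2: π = [0.2120, 0.2250, 0.1000, 0.1530, 0.1350, 0.1750], E[r] = -0.0530, γ^t·E[r] = -0.025970, running G = -0.586970
t=3: π = [0.2121, 0.2328, 0.1000, 0.1482, 0.1335, 0.1734], E[r] = -0.0797, γ^t·E[r] = -0.027337, running G = -0.614307
t=4: π = [0.2122, 0.2334, 0.1000, 0.1479, 0.1334, 0.1731], E[r] = -0.0817, γ^t·E[r] = -0.019607, running G = -0.633914
t=5: π = [0.2123, 0.2334, 0.1000, 0.1479, 0.1333, 0.1731], E[r] = -0.0816, γ^t·E[r] = -0.013712, running G = -0.647626

G = -0.6476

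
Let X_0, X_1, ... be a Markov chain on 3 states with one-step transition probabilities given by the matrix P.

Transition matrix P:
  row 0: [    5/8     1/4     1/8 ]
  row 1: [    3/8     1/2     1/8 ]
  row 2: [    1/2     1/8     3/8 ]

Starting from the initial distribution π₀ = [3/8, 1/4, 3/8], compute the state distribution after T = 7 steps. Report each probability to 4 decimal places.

t=0: π = [0.3750, 0.2500, 0.3750]
t=1: π = [0.5156, 0.2656, 0.2188]
t=2: π = [0.5313, 0.2891, 0.1797]
t=3: π = [0.5303, 0.2998, 0.1699]
t=4: π = [0.5288, 0.3037, 0.1675]
t=5: π = [0.5281, 0.3050, 0.1669]
t=6: π = [0.5279, 0.3054, 0.1667]
t=7: π = [0.5278, 0.3055, 0.1667]

π = [0.5278, 0.3055, 0.1667]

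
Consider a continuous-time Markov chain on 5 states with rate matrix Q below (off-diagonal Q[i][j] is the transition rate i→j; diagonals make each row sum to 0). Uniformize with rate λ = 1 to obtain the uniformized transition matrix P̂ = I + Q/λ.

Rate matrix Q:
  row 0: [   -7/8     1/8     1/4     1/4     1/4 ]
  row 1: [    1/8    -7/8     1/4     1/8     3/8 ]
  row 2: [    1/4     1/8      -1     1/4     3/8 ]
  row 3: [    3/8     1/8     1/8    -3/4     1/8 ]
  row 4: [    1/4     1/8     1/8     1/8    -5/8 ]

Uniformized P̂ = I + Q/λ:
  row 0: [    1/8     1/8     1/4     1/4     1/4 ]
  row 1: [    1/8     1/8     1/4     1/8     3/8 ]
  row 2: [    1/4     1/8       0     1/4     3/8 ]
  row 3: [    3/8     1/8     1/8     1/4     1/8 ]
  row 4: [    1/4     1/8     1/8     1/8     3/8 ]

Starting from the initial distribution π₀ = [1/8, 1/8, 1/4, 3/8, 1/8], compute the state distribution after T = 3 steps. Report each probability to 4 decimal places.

π = [0.2310, 0.1250, 0.1494, 0.1985, 0.2961]

t=0: π = [0.1250, 0.1250, 0.2500, 0.3750, 0.1250]
t=1: π = [0.2656, 0.1250, 0.1250, 0.2188, 0.2656]
t=2: π = [0.2285, 0.1250, 0.1582, 0.2012, 0.2871]
t=3: π = [0.2310, 0.1250, 0.1494, 0.1985, 0.2961]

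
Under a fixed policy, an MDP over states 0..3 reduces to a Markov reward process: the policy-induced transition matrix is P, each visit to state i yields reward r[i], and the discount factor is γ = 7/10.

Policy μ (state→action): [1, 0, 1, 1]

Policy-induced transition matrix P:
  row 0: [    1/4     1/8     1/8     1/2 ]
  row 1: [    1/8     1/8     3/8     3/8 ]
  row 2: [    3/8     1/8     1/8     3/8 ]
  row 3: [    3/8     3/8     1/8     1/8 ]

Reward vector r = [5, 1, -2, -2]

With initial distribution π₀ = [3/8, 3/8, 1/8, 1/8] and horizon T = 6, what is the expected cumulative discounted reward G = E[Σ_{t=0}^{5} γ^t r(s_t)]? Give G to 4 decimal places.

t=0: π = [0.3750, 0.3750, 0.1250, 0.1250], E[r] = 1.7500, γ^t·E[r] = 1.750000, running G = 1.750000
t=1: π = [0.2344, 0.1563, 0.2188, 0.3906], E[r] = 0.1094, γ^t·E[r] = 0.076563, running G = 1.826563
t=2: π = [0.3066, 0.2227, 0.1641, 0.3066], E[r] = 0.8145, γ^t·E[r] = 0.399082, running G = 2.225645
t=3: π = [0.2810, 0.2017, 0.1807, 0.3367], E[r] = 0.5720, γ^t·E[r] = 0.196203, running G = 2.421848
t=4: π = [0.2895, 0.2092, 0.1754, 0.3260], E[r] = 0.6537, γ^t·E[r] = 0.156957, running G = 2.578805
t=5: π = [0.2865, 0.2065, 0.1773, 0.3297], E[r] = 0.6251, γ^t·E[r] = 0.105069, running G = 2.683874

G = 2.6839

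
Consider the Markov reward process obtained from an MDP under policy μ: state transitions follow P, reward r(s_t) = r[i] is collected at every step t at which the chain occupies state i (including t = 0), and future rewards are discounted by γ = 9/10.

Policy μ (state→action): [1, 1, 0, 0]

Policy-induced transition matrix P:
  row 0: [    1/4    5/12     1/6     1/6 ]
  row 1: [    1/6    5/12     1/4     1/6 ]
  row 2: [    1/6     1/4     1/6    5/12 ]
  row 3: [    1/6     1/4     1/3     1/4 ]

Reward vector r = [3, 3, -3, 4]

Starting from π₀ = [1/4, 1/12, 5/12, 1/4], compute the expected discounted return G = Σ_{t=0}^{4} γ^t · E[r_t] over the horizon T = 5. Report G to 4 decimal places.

G = 6.5483

t=0: π = [0.2500, 0.0833, 0.4167, 0.2500], E[r] = 0.7500, γ^t·E[r] = 0.750000, running G = 0.750000
t=1: π = [0.1875, 0.3056, 0.2153, 0.2917], E[r] = 2.0000, γ^t·E[r] = 1.800000, running G = 2.550000
t=2: π = [0.1823, 0.3322, 0.2407, 0.2448], E[r] = 1.8003, γ^t·E[r] = 1.458281, running G = 4.008281
t=3: π = [0.1819, 0.3357, 0.2351, 0.2473], E[r] = 1.8364, γ^t·E[r] = 1.338715, running G = 5.346996
t=4: π = [0.1818, 0.3363, 0.2359, 0.2461], E[r] = 1.8309, γ^t·E[r] = 1.201276, running G = 6.548272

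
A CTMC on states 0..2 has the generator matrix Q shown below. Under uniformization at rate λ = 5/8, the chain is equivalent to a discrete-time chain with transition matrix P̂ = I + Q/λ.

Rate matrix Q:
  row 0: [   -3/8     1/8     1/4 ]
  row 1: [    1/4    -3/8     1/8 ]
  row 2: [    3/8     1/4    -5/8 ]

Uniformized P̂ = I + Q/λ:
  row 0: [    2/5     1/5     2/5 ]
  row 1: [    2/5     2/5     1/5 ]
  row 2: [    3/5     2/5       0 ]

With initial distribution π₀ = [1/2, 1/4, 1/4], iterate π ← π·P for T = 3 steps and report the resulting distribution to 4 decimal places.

t=0: π = [0.5000, 0.2500, 0.2500]
t=1: π = [0.4500, 0.3000, 0.2500]
t=2: π = [0.4500, 0.3100, 0.2400]
t=3: π = [0.4480, 0.3100, 0.2420]

π = [0.4480, 0.3100, 0.2420]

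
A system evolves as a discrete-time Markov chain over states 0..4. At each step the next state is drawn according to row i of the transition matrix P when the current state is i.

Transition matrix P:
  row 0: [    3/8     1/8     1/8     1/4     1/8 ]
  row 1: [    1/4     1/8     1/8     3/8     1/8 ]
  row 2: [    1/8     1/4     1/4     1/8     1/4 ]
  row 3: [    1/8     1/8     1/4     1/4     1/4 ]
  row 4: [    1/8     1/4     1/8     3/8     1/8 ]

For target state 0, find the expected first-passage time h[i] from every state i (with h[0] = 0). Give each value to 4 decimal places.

h = [0.0000, 5.9770, 6.7011, 6.8046, 6.7241]

First-step conditioning: h[0] = 0; for i ≠ 0, h[i] = 1 + Σ_k P[i][k]·h[k].
  h[1] = 1 + 1/8·h[1] + 1/8·h[2] + 3/8·h[3] + 1/8·h[4]
  h[2] = 1 + 1/4·h[1] + 1/4·h[2] + 1/8·h[3] + 1/4·h[4]
  h[3] = 1 + 1/8·h[1] + 1/4·h[2] + 1/4·h[3] + 1/4·h[4]
  h[4] = 1 + 1/4·h[1] + 1/8·h[2] + 3/8·h[3] + 1/8·h[4]
Solving the 4×4 linear system over states ≠ 0 gives exactly h = [0, 520/87, 583/87, 592/87, 195/29] (h[0] = 0 is the target).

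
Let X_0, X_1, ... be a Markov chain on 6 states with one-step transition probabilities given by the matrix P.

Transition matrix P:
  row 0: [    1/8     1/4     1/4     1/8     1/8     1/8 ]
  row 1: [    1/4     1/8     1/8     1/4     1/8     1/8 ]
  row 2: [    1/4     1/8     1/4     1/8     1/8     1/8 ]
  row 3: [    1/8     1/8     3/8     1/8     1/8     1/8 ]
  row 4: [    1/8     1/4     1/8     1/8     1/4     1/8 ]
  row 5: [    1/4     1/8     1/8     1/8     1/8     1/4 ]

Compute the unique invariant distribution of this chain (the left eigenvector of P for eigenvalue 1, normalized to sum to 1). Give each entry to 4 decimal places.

Balance equations π_j = Σ_i π_i·P[i][j]:
  π_0 = 1/8·π_0 + 1/4·π_1 + 1/4·π_2 + 1/8·π_3 + 1/8·π_4 + 1/4·π_5
  π_1 = 1/4·π_0 + 1/8·π_1 + 1/8·π_2 + 1/8·π_3 + 1/4·π_4 + 1/8·π_5
  π_2 = 1/4·π_0 + 1/8·π_1 + 1/4·π_2 + 3/8·π_3 + 1/8·π_4 + 1/8·π_5
  π_3 = 1/8·π_0 + 1/4·π_1 + 1/8·π_2 + 1/8·π_3 + 1/8·π_4 + 1/8·π_5
  π_4 = 1/8·π_0 + 1/8·π_1 + 1/8·π_2 + 1/8·π_3 + 1/4·π_4 + 1/8·π_5
  normalize: π_0 + π_1 + π_2 + π_3 + π_4 + π_5 = 1
Solving the linear system gives exactly π = [768/4039, 673/4039, 855/4039, 589/4039, 1/7, 1/7].

π = [0.1901, 0.1666, 0.2117, 0.1458, 0.1429, 0.1429]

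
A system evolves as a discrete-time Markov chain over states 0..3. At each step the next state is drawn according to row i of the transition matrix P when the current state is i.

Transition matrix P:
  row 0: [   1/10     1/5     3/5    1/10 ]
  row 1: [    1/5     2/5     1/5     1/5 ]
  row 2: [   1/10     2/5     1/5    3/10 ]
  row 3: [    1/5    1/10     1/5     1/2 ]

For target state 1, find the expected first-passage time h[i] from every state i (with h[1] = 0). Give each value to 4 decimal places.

h = [4.1441, 0.0000, 3.6937, 5.1351]

First-step conditioning: h[1] = 0; for i ≠ 1, h[i] = 1 + Σ_k P[i][k]·h[k].
  h[0] = 1 + 1/10·h[0] + 3/5·h[2] + 1/10·h[3]
  h[2] = 1 + 1/10·h[0] + 1/5·h[2] + 3/10·h[3]
  h[3] = 1 + 1/5·h[0] + 1/5·h[2] + 1/2·h[3]
Solving the 3×3 linear system over states ≠ 1 gives exactly h = [460/111, 0, 410/111, 190/37] (h[1] = 0 is the target).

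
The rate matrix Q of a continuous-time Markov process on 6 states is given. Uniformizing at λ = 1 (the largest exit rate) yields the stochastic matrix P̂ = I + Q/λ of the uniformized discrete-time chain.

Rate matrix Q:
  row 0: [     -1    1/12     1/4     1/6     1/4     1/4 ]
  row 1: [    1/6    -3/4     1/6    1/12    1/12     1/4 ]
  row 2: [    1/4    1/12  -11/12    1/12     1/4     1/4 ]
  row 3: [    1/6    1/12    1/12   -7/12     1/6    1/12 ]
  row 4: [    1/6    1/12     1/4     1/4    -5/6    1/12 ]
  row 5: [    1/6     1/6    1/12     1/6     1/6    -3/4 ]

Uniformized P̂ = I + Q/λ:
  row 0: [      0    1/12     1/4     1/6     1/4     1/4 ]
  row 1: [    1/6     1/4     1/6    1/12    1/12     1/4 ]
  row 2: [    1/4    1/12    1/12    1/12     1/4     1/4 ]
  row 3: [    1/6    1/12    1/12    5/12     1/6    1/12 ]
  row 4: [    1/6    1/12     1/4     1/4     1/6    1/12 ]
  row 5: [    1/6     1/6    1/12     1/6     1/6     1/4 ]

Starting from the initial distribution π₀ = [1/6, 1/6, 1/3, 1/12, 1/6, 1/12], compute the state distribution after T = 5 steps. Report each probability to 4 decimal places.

π = [0.1535, 0.1185, 0.1491, 0.2124, 0.1820, 0.1844]

t=0: π = [0.1667, 0.1667, 0.3333, 0.0833, 0.1667, 0.0833]
t=1: π = [0.1667, 0.1181, 0.1528, 0.1597, 0.1944, 0.2083]
t=2: π = [0.1516, 0.1204, 0.1534, 0.2002, 0.1834, 0.1910]
t=3: π = [0.1542, 0.1193, 0.1492, 0.2092, 0.1821, 0.1861]
t=4: π = [0.1534, 0.1187, 0.1493, 0.2118, 0.1820, 0.1848]
t=5: π = [0.1535, 0.1185, 0.1491, 0.2124, 0.1820, 0.1844]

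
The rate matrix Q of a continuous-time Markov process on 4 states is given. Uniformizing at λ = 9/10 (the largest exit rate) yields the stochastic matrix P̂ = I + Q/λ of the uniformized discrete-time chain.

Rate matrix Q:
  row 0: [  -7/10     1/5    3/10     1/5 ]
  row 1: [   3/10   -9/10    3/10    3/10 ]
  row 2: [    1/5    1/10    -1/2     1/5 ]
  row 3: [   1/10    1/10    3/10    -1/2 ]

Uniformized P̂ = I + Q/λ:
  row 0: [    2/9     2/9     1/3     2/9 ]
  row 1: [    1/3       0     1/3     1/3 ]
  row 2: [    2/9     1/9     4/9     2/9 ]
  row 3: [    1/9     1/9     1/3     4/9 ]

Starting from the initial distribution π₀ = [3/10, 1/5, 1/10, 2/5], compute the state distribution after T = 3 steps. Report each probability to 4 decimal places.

π = [0.2011, 0.1199, 0.3746, 0.3044]

t=0: π = [0.3000, 0.2000, 0.1000, 0.4000]
t=1: π = [0.2000, 0.1222, 0.3444, 0.3333]
t=2: π = [0.1988, 0.1198, 0.3716, 0.3099]
t=3: π = [0.2011, 0.1199, 0.3746, 0.3044]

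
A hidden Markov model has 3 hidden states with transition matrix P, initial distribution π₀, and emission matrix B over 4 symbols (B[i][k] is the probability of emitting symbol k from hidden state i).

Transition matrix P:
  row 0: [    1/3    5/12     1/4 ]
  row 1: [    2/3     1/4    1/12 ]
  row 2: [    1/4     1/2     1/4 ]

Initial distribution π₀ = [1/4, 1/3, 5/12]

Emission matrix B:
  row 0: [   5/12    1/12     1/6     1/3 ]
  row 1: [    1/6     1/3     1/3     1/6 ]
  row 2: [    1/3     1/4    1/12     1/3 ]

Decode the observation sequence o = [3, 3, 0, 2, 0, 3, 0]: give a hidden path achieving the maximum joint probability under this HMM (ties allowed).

path = [2, 1, 0, 1, 0, 1, 0]

t=0: δ = [8.333e-02, 5.556e-02, 1.389e-01]  (obs o_0=3)
t=1: δ = [1.235e-02, 1.157e-02, 1.157e-02]  ψ = [1, 2, 2]  (obs o_1=3)
t=2: δ = [3.215e-03, 9.645e-04, 1.029e-03]  ψ = [1, 2, 0]  (obs o_2=0)
t=3: δ = [1.786e-04, 4.465e-04, 6.698e-05]  ψ = [0, 0, 0]  (obs o_3=2)
t=4: δ = [1.240e-04, 1.861e-05, 1.488e-05]  ψ = [1, 1, 0]  (obs o_4=0)
t=5: δ = [1.378e-05, 8.614e-06, 1.034e-05]  ψ = [0, 0, 0]  (obs o_5=3)
t=6: δ = [2.393e-06, 9.571e-07, 1.148e-06]  ψ = [1, 0, 0]  (obs o_6=0)
backtrack: best end state = 0; path = [2, 1, 0, 1, 0, 1, 0]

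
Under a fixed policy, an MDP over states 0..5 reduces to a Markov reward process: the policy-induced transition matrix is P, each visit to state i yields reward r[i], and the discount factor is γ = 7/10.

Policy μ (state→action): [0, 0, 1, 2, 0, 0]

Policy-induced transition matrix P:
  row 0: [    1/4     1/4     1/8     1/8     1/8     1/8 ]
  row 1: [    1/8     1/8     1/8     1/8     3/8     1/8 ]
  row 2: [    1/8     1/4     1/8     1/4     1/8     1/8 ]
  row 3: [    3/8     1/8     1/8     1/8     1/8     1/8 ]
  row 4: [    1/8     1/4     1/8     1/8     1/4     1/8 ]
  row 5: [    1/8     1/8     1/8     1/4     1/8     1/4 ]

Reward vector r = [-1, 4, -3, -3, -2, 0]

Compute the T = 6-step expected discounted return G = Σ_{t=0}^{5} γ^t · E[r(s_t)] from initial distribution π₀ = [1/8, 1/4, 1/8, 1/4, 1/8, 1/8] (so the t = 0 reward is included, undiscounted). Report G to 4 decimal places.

G = -1.8686

t=0: π = [0.1250, 0.2500, 0.1250, 0.2500, 0.1250, 0.1250], E[r] = -0.5000, γ^t·E[r] = -0.500000, running G = -0.500000
t=1: π = [0.2031, 0.1719, 0.1250, 0.1563, 0.2031, 0.1406], E[r] = -0.7656, γ^t·E[r] = -0.535938, running G = -1.035938
t=2: π = [0.1895, 0.1914, 0.1250, 0.1582, 0.1934, 0.1426], E[r] = -0.6602, γ^t·E[r] = -0.323477, running G = -1.359414
t=3: π = [0.1882, 0.1885, 0.1250, 0.1584, 0.1970, 0.1428], E[r] = -0.6787, γ^t·E[r] = -0.232798, running G = -1.592212
t=4: π = [0.1881, 0.1888, 0.1250, 0.1585, 0.1967, 0.1429], E[r] = -0.6769, γ^t·E[r] = -0.162534, running G = -1.754745
t=5: π = [0.1881, 0.1887, 0.1250, 0.1585, 0.1968, 0.1429], E[r] = -0.6772, γ^t·E[r] = -0.113820, running G = -1.868565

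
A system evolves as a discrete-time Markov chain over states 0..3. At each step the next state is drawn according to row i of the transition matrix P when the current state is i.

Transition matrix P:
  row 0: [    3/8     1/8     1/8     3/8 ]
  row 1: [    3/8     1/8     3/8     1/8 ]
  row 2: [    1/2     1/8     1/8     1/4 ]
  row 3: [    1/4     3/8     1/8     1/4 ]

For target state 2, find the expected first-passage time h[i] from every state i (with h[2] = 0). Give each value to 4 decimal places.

h = [5.7358, 4.3774, 0.0000, 5.4340]

First-step conditioning: h[2] = 0; for i ≠ 2, h[i] = 1 + Σ_k P[i][k]·h[k].
  h[0] = 1 + 3/8·h[0] + 1/8·h[1] + 3/8·h[3]
  h[1] = 1 + 3/8·h[0] + 1/8·h[1] + 1/8·h[3]
  h[3] = 1 + 1/4·h[0] + 3/8·h[1] + 1/4·h[3]
Solving the 3×3 linear system over states ≠ 2 gives exactly h = [304/53, 232/53, 0, 288/53] (h[2] = 0 is the target).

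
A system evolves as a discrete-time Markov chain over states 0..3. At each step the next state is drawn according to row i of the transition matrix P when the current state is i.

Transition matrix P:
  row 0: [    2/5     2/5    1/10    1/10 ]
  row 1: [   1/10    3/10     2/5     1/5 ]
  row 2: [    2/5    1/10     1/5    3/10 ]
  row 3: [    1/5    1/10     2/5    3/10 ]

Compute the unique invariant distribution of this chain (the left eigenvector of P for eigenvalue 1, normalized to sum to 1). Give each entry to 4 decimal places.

π = [0.2864, 0.2324, 0.2617, 0.2195]

Balance equations π_j = Σ_i π_i·P[i][j]:
  π_0 = 2/5·π_0 + 1/10·π_1 + 2/5·π_2 + 1/5·π_3
  π_1 = 2/5·π_0 + 3/10·π_1 + 1/10·π_2 + 1/10·π_3
  π_2 = 1/10·π_0 + 2/5·π_1 + 1/5·π_2 + 2/5·π_3
  normalize: π_0 + π_1 + π_2 + π_3 = 1
Solving the linear system gives exactly π = [61/213, 33/142, 223/852, 187/852].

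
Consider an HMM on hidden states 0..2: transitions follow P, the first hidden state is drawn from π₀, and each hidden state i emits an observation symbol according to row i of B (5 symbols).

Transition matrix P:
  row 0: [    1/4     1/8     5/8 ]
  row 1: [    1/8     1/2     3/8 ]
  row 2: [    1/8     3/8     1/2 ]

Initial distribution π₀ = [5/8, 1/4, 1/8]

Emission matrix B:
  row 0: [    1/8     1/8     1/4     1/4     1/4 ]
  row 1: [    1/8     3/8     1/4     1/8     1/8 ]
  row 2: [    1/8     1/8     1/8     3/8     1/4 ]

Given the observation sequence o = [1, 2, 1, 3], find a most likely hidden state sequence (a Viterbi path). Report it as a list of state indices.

path = [1, 1, 1, 2]

t=0: δ = [7.812e-02, 9.375e-02, 1.562e-02]  (obs o_0=1)
t=1: δ = [4.883e-03, 1.172e-02, 6.104e-03]  ψ = [0, 1, 0]  (obs o_1=2)
t=2: δ = [1.831e-04, 2.197e-03, 5.493e-04]  ψ = [1, 1, 1]  (obs o_2=1)
t=3: δ = [6.866e-05, 1.373e-04, 3.090e-04]  ψ = [1, 1, 1]  (obs o_3=3)
backtrack: best end state = 2; path = [1, 1, 1, 2]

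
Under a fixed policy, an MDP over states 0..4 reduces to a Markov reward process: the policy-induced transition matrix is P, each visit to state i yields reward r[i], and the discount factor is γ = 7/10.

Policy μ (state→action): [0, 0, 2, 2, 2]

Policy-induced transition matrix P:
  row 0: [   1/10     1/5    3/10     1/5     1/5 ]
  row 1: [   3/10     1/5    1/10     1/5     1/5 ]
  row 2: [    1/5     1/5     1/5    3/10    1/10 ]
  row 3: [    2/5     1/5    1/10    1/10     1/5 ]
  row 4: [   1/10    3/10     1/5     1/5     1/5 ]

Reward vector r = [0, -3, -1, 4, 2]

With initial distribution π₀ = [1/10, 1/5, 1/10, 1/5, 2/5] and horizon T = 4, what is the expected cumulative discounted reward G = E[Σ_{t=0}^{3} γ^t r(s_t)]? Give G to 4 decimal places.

G = 1.3434

t=0: π = [0.1000, 0.2000, 0.1000, 0.2000, 0.4000], E[r] = 0.9000, γ^t·E[r] = 0.900000, running G = 0.900000
t=1: π = [0.2100, 0.2400, 0.1700, 0.1900, 0.1900], E[r] = 0.2500, γ^t·E[r] = 0.175000, running G = 1.075000
t=2: π = [0.2220, 0.2190, 0.1780, 0.1980, 0.1830], E[r] = 0.3230, γ^t·E[r] = 0.158270, running G = 1.233270
t=3: π = [0.2210, 0.2183, 0.1805, 0.1980, 0.1822], E[r] = 0.3210, γ^t·E[r] = 0.110103, running G = 1.343373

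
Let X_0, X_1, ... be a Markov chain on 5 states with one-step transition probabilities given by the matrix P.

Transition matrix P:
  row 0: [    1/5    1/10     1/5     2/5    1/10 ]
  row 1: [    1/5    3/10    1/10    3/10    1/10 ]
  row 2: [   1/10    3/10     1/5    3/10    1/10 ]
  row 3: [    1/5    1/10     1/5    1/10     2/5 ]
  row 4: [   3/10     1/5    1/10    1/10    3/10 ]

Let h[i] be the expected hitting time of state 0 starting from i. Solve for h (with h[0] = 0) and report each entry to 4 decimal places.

h = [0.0000, 4.8290, 5.3656, 4.7291, 4.2504]

First-step conditioning: h[0] = 0; for i ≠ 0, h[i] = 1 + Σ_k P[i][k]·h[k].
  h[1] = 1 + 3/10·h[1] + 1/10·h[2] + 3/10·h[3] + 1/10·h[4]
  h[2] = 1 + 3/10·h[1] + 1/5·h[2] + 3/10·h[3] + 1/10·h[4]
  h[3] = 1 + 1/10·h[1] + 1/5·h[2] + 1/10·h[3] + 2/5·h[4]
  h[4] = 1 + 1/5·h[1] + 1/10·h[2] + 1/10·h[3] + 3/10·h[4]
Solving the 4×4 linear system over states ≠ 0 gives exactly h = [0, 9180/1901, 10200/1901, 8990/1901, 8080/1901] (h[0] = 0 is the target).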